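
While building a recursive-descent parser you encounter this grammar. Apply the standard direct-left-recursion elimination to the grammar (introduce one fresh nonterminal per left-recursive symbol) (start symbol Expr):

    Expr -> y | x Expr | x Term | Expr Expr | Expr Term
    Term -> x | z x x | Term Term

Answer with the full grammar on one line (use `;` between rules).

Left recursion appears on Expr, Term.
For Expr: α = {Expr, Term}, β = {y, x Expr, x Term}. Rewrite as Expr → β Expr1 and Expr1 → α Expr1 | ε.
For Term: α = {Term}, β = {x, z x x}. Rewrite as Term → β Term1 and Term1 → α Term1 | ε.

Expr -> y Expr1 | x Expr Expr1 | x Term Expr1; Term -> x Term1 | z x x Term1; Expr1 -> Expr Expr1 | Term Expr1 | eps; Term1 -> Term Term1 | eps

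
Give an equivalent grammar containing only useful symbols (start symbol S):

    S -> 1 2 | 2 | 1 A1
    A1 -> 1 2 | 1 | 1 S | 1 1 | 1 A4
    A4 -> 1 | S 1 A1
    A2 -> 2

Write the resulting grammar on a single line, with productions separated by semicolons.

Generating nonterminals: {A1, A2, A4, S}.
Reachable from S after that: {A1, A4, S}.
Removed useless symbols: {A2} and every production mentioning them.

S -> 1 2 | 2 | 1 A1; A1 -> 1 2 | 1 | 1 S | 1 1 | 1 A4; A4 -> 1 | S 1 A1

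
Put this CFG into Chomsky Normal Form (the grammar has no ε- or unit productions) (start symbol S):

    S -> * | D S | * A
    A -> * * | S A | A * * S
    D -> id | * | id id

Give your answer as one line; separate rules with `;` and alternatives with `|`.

Introduce a nonterminal for each terminal appearing in a rule of length ≥ 2: X1 → *, X2 → id.
Binarize each right-hand side of length ≥ 3 by chaining fresh nonterminals (Y1, Y2, …): affected rules were A → A X1 X1 S.

S -> * | D S | X1 A; A -> X1 X1 | S A | A Y1; D -> id | * | X2 X2; X1 -> *; X2 -> id; Y1 -> X1 Y2; Y2 -> X1 S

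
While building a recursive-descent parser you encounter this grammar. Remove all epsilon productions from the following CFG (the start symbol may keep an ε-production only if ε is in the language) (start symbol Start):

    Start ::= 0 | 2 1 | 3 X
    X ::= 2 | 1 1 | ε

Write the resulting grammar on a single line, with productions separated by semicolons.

Nullable nonterminals: {X}.
ε ∉ L(G), so no ε-production is kept.
For each production, add variants omitting each subset of nullable occurrences: Start → 3 X gives 3 X | 3.

Start ::= 0 | 2 1 | 3 X | 3; X ::= 2 | 1 1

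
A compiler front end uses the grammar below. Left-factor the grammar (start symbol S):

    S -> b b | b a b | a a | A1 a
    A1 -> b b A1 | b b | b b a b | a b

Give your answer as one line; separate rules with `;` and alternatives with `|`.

S has alternatives sharing prefix 'b': factor to S → b S' with S' → b | a b.
A1 has alternatives sharing prefix 'b b': factor to A1 → b b A1' with A1' → A1 | ε | a b.

S -> a a | A1 a | b S'; A1 -> a b | b b A1'; S' -> b | a b; A1' -> A1 | ε | a b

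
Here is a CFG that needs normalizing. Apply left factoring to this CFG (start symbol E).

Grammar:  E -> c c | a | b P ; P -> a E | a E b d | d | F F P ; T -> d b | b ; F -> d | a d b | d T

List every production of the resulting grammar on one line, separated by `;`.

P has alternatives sharing prefix 'a E': factor to P → a E P' with P' → ε | b d.
F has alternatives sharing prefix 'd': factor to F → d F' with F' → ε | T.

E -> c c | a | b P; P -> d | F F P | a E P'; T -> d b | b; F -> a d b | d F'; P' -> ε | b d; F' -> ε | T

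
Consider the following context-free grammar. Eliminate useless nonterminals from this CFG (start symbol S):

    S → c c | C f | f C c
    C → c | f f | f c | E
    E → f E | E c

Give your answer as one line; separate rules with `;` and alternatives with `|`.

S → c c | C f | f C c; C → c | f f | f c

Generating nonterminals: {C, S}.
Reachable from S after that: {C, S}.
Removed useless symbols: {E} and every production mentioning them.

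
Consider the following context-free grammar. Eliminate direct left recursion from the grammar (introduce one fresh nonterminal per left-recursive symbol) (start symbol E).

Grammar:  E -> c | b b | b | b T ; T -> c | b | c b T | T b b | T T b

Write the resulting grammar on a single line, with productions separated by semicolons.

Directly left-recursive nonterminal: T.
For T: α = {b b, T b}, β = {c, b, c b T}. Rewrite as T → β T' and T' → α T' | ε.

E -> c | b b | b | b T; T -> c T' | b T' | c b T T'; T' -> b b T' | T b T' | ε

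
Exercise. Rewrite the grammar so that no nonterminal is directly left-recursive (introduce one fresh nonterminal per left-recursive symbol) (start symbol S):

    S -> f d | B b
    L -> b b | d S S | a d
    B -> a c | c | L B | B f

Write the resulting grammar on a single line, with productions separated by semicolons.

Directly left-recursive nonterminal: B.
For B: α = {f}, β = {a c, c, L B}. Rewrite as B → β B' and B' → α B' | ε.

S -> f d | B b; L -> b b | d S S | a d; B -> a c B' | c B' | L B B'; B' -> f B' | ε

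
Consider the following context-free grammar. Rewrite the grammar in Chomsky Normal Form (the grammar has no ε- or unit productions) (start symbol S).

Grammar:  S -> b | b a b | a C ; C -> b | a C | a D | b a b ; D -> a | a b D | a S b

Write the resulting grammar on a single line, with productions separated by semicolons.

S -> b | X1 Y1 | X2 C; C -> b | X2 C | X2 D | X1 Y2; D -> a | X2 Y3 | X2 Y4; X1 -> b; X2 -> a; Y1 -> X2 X1; Y2 -> X2 X1; Y3 -> X1 D; Y4 -> S X1

Introduce a nonterminal for each terminal appearing in a rule of length ≥ 2: X1 → b, X2 → a.
Binarize each right-hand side of length ≥ 3 by chaining fresh nonterminals (Y1, Y2, …): affected rules were S → X1 X2 X1; C → X1 X2 X1; D → X2 X1 D; D → X2 S X1.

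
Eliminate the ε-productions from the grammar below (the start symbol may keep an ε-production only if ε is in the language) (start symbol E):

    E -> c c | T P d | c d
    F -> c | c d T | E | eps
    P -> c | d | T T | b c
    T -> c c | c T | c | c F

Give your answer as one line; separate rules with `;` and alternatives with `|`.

The nullable symbols are {F}.
ε ∉ L(G), so no ε-production is kept.

E -> c c | T P d | c d; F -> c | c d T | E; P -> c | d | T T | b c; T -> c c | c T | c | c F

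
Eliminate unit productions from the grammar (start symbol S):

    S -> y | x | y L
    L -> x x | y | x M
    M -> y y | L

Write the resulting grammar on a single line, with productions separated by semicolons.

S -> y | x | y L; L -> x x | y | x M; M -> x x | y | x M | y y

Unit pairs: M ⇒* {L}.
For each unit pair (A, B), copy every non-unit production of B to A, then drop all unit productions.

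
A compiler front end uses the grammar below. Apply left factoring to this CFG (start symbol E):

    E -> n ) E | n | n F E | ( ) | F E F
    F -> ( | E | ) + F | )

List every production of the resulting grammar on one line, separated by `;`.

E has alternatives sharing prefix 'n': factor to E → n E' with E' → ) E | ε | F E.
F has alternatives sharing prefix ')': factor to F → ) F' with F' → + F | ε.

E -> ( ) | F E F | n E'; F -> ( | E | ) F'; E' -> ) E | ε | F E; F' -> + F | ε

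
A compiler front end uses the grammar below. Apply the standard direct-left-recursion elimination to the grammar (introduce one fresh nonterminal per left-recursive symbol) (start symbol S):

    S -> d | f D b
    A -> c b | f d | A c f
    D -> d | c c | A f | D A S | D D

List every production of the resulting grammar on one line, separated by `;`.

Directly left-recursive nonterminals: A, D.
For A: α = {c f}, β = {c b, f d}. Rewrite as A → β A' and A' → α A' | ε.
For D: α = {A S, D}, β = {d, c c, A f}. Rewrite as D → β D' and D' → α D' | ε.

S -> d | f D b; A -> c b A' | f d A'; D -> d D' | c c D' | A f D'; A' -> c f A' | ε; D' -> A S D' | D D' | ε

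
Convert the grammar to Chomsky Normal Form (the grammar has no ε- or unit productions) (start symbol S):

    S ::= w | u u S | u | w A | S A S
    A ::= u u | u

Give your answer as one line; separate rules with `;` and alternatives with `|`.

S ::= w | X1 Y1 | u | X2 A | S Y2; A ::= X1 X1 | u; X1 ::= u; X2 ::= w; Y1 ::= X1 S; Y2 ::= A S

Introduce a nonterminal for each terminal appearing in a rule of length ≥ 2: X1 → u, X2 → w.
Binarize each right-hand side of length ≥ 3 by chaining fresh nonterminals (Y1, Y2, …): affected rules were S → X1 X1 S; S → S A S.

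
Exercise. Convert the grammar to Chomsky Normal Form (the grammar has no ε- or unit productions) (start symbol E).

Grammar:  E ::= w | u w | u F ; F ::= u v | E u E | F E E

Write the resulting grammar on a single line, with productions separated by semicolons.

E ::= w | X1 X2 | X1 F; F ::= X1 X3 | E Y1 | F Y2; X1 ::= u; X2 ::= w; X3 ::= v; Y1 ::= X1 E; Y2 ::= E E

Introduce a nonterminal for each terminal appearing in a rule of length ≥ 2: X1 → u, X2 → w, X3 → v.
Binarize each right-hand side of length ≥ 3 by chaining fresh nonterminals (Y1, Y2, …): affected rules were F → E X1 E; F → F E E.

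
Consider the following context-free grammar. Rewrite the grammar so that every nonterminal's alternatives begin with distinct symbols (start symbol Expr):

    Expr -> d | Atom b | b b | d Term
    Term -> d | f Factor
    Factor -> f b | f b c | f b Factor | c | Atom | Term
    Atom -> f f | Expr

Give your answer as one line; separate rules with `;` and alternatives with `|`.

Expr has alternatives sharing prefix 'd': factor to Expr → d Expr1 with Expr1 → ε | Term.
Factor has alternatives sharing prefix 'f b': factor to Factor → f b Factor1 with Factor1 → ε | c | Factor.

Expr -> Atom b | b b | d Expr1; Term -> d | f Factor; Factor -> c | Atom | Term | f b Factor1; Atom -> f f | Expr; Expr1 -> ε | Term; Factor1 -> ε | c | Factor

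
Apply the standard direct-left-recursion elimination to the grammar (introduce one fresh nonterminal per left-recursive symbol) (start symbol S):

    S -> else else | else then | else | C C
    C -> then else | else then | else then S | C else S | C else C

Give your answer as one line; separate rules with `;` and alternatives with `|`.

S -> else else | else then | else | C C; C -> then else C' | else then C' | else then S C'; C' -> else S C' | else C C' | ε

Directly left-recursive nonterminal: C.
For C: α = {else S, else C}, β = {then else, else then, else then S}. Rewrite as C → β C' and C' → α C' | ε.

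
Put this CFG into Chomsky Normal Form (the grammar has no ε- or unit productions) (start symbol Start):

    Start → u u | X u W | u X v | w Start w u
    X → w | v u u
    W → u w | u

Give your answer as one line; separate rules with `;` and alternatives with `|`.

Introduce a nonterminal for each terminal appearing in a rule of length ≥ 2: X1 → u, X2 → v, X3 → w.
Binarize each right-hand side of length ≥ 3 by chaining fresh nonterminals (Y1, Y2, …): affected rules were Start → X X1 W; Start → X1 X X2; Start → X3 Start X3 X1; X → X2 X1 X1.

Start → X1 X1 | X Y1 | X1 Y2 | X3 Y3; X → w | X2 Y5; W → X1 X3 | u; X1 → u; X2 → v; X3 → w; Y1 → X1 W; Y2 → X X2; Y3 → Start Y4; Y4 → X3 X1; Y5 → X1 X1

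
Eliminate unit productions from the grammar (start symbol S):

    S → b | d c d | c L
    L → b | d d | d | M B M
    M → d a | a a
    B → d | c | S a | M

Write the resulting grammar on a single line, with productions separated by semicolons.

Unit pairs: B ⇒* {M}.
For every A with A ⇒* B via unit rules, add B's non-unit alternatives to A; then delete every rule of the form X → Y.

S → b | d c d | c L; L → b | d d | d | M B M; M → d a | a a; B → d | c | S a | d a | a a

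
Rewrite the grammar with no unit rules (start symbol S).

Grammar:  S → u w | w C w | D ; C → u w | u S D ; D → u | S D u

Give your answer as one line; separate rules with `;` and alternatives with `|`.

S → u | S D u | u w | w C w; C → u w | u S D; D → u | S D u

Unit pairs: S ⇒* {D}.
For every A with A ⇒* B via unit rules, add B's non-unit alternatives to A; then delete every rule of the form X → Y.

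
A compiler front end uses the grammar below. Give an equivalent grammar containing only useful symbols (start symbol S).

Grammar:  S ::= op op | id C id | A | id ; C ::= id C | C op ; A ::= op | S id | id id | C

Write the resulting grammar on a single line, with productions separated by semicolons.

Generating nonterminals: {A, S}.
Reachable from S after that: {A, S}.
Removed useless symbols: {C} and every production mentioning them.

S ::= op op | A | id; A ::= op | S id | id id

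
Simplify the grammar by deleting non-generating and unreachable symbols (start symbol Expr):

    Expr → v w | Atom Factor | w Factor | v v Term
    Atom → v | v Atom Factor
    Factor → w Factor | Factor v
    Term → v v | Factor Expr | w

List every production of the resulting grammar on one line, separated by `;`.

Expr → v w | v v Term; Term → v v | w

Generating nonterminals: {Atom, Expr, Term}.
Reachable from Expr after that: {Expr, Term}.
Removed useless symbols: {Atom, Factor} and every production mentioning them.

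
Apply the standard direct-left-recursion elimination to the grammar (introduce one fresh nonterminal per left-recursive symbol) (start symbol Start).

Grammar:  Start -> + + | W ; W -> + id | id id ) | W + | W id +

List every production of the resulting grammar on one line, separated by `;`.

Start -> + + | W; W -> + id W1 | id id ) W1; W1 -> + W1 | id + W1 | ε

W is directly left-recursive.
For W: α = {+, id +}, β = {+ id, id id )}. Rewrite as W → β W1 and W1 → α W1 | ε.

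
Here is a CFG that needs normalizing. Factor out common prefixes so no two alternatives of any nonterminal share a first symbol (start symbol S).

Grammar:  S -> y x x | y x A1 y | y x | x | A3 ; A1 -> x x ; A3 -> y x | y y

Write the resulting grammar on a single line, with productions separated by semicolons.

S has alternatives sharing prefix 'y x': factor to S → y x S' with S' → x | A1 y | ε.
A3 has alternatives sharing prefix 'y': factor to A3 → y A3' with A3' → x | y.

S -> x | A3 | y x S'; A1 -> x x; A3 -> y A3'; S' -> x | A1 y | ε; A3' -> x | y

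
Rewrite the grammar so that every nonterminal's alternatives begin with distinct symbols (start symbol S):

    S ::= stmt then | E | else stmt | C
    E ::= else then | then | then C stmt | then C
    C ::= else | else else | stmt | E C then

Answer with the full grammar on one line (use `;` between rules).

S ::= stmt then | E | else stmt | C; E ::= else then | then E'; C ::= stmt | E C then | else C'; E' ::= ε | C E''; C' ::= ε | else; E'' ::= stmt | ε

E has alternatives sharing prefix 'then': factor to E → then E' with E' → ε | C stmt | C.
C has alternatives sharing prefix 'else': factor to C → else C' with C' → ε | else.
E' has alternatives sharing prefix 'C': factor to E' → C E'' with E'' → stmt | ε.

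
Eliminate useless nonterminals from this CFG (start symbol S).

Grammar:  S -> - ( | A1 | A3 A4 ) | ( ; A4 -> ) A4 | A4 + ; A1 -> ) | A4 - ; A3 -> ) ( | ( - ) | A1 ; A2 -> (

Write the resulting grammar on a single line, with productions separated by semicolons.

Generating nonterminals: {A1, A2, A3, S}.
Reachable from S after that: {A1, S}.
Removed useless symbols: {A2, A3, A4} and every production mentioning them.

S -> - ( | A1 | (; A1 -> )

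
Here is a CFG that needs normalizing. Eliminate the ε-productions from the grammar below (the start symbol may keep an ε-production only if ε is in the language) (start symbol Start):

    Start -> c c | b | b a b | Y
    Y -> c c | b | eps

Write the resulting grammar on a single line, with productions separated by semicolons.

Start -> c c | b | b a b | Y | eps; Y -> c c | b

Nullable set = {Start, Y}.
ε ∈ L(G) since Start is nullable, so keep Start → ε.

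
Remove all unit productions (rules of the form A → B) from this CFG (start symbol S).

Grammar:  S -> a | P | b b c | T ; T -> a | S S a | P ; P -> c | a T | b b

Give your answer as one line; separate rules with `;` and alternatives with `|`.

S -> a | b b c | c | a T | b b | S S a; T -> c | a T | b b | a | S S a; P -> c | a T | b b

Unit pairs: S ⇒* {P, T}; T ⇒* {P}.
For each unit pair (A, B), copy every non-unit production of B to A, then drop all unit productions.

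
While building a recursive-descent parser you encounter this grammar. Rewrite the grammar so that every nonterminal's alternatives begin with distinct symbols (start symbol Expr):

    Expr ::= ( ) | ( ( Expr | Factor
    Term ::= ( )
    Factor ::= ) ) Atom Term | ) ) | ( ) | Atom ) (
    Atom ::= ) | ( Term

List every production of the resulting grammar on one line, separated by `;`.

Expr ::= Factor | ( Expr1; Term ::= ( ); Factor ::= ( ) | Atom ) ( | ) ) Factor1; Atom ::= ) | ( Term; Expr1 ::= ) | ( Expr; Factor1 ::= Atom Term | ε

Expr has alternatives sharing prefix '(': factor to Expr → ( Expr1 with Expr1 → ) | ( Expr.
Factor has alternatives sharing prefix ') )': factor to Factor → ) ) Factor1 with Factor1 → Atom Term | ε.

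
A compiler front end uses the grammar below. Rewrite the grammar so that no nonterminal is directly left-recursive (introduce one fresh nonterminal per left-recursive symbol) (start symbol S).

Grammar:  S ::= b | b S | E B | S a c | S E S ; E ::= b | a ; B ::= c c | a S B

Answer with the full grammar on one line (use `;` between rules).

Left recursion appears on S.
For S: α = {a c, E S}, β = {b, b S, E B}. Rewrite as S → β S' and S' → α S' | ε.

S ::= b S' | b S S' | E B S'; E ::= b | a; B ::= c c | a S B; S' ::= a c S' | E S S' | ε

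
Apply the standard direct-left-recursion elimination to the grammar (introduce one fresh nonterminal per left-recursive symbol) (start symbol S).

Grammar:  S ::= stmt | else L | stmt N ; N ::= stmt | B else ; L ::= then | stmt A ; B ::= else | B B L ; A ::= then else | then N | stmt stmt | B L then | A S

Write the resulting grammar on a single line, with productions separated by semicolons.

B, A are directly left-recursive.
For B: α = {B L}, β = {else}. Rewrite as B → β B' and B' → α B' | ε.
For A: α = {S}, β = {then else, then N, stmt stmt, B L then}. Rewrite as A → β A' and A' → α A' | ε.

S ::= stmt | else L | stmt N; N ::= stmt | B else; L ::= then | stmt A; B ::= else B'; A ::= then else A' | then N A' | stmt stmt A' | B L then A'; B' ::= B L B' | ε; A' ::= S A' | ε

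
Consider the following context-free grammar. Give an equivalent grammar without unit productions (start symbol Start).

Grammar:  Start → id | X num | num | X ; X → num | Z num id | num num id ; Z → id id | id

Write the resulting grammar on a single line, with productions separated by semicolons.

Unit pairs: Start ⇒* {X}.
Replace each nonterminal's rules with the union of the non-unit rules of every nonterminal it unit-derives.

Start → id | X num | num | Z num id | num num id; X → num | Z num id | num num id; Z → id id | id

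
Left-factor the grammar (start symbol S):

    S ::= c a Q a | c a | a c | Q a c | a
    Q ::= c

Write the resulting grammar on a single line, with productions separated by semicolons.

S ::= Q a c | c a S' | a S''; Q ::= c; S' ::= Q a | ε; S'' ::= c | ε

S has alternatives sharing prefix 'c a': factor to S → c a S' with S' → Q a | ε.
S has alternatives sharing prefix 'a': factor to S → a S'' with S'' → c | ε.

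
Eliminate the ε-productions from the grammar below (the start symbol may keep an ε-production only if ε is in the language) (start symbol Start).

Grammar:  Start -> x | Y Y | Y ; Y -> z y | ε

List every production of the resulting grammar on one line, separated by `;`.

Start -> x | Y Y | Y | ε; Y -> z y

Nullable nonterminals: {Start, Y}.
ε ∈ L(G) since Start is nullable, so keep Start → ε.
For each production, add variants omitting each subset of nullable occurrences: Start → Y Y gives Y Y | Y.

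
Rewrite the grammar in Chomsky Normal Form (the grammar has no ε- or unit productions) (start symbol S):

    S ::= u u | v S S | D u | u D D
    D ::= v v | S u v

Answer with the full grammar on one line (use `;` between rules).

S ::= X1 X1 | X2 Y1 | D X1 | X1 Y2; D ::= X2 X2 | S Y3; X1 ::= u; X2 ::= v; Y1 ::= S S; Y2 ::= D D; Y3 ::= X1 X2

Introduce a nonterminal for each terminal appearing in a rule of length ≥ 2: X1 → u, X2 → v.
Binarize each right-hand side of length ≥ 3 by chaining fresh nonterminals (Y1, Y2, …): affected rules were S → X2 S S; S → X1 D D; D → S X1 X2.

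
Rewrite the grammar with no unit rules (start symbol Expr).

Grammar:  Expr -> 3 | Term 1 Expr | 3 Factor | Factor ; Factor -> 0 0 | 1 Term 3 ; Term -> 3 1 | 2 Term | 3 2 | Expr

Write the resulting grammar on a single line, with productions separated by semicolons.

Unit pairs: Expr ⇒* {Factor}; Term ⇒* {Expr, Factor}.
For every A with A ⇒* B via unit rules, add B's non-unit alternatives to A; then delete every rule of the form X → Y.

Expr -> 0 0 | 1 Term 3 | 3 | Term 1 Expr | 3 Factor; Factor -> 0 0 | 1 Term 3; Term -> 3 1 | 2 Term | 3 2 | 0 0 | 1 Term 3 | 3 | Term 1 Expr | 3 Factor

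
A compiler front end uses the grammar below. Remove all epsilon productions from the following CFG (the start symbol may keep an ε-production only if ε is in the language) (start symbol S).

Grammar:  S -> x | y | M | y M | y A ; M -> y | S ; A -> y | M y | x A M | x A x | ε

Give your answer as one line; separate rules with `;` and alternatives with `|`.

S -> x | y | M | y M | y A; M -> y | S; A -> y | M y | x A M | x M | x A x | x x

Nullable nonterminals: {A}.
ε ∉ L(G), so no ε-production is kept.
Expand every rule over subsets of its nullable positions: A → x A M gives x A M | x M. A → x A x gives x A x | x x.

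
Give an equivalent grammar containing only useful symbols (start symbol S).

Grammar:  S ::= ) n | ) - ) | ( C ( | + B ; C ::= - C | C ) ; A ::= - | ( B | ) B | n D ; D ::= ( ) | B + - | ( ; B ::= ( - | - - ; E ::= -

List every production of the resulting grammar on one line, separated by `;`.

S ::= ) n | ) - ) | + B; B ::= ( - | - -

Generating nonterminals: {A, B, D, E, S}.
Reachable from S after that: {B, S}.
Removed useless symbols: {A, C, D, E} and every production mentioning them.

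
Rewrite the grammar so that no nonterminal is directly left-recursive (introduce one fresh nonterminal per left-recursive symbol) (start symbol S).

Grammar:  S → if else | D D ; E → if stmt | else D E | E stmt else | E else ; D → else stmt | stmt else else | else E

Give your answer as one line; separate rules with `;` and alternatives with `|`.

Directly left-recursive nonterminal: E.
For E: α = {stmt else, else}, β = {if stmt, else D E}. Rewrite as E → β E' and E' → α E' | ε.

S → if else | D D; E → if stmt E' | else D E E'; D → else stmt | stmt else else | else E; E' → stmt else E' | else E' | ε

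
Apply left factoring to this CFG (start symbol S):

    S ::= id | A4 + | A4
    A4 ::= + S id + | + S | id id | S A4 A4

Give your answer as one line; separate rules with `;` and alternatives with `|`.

S ::= id | A4 S'; A4 ::= id id | S A4 A4 | + S A4'; S' ::= + | ε; A4' ::= id + | ε

S has alternatives sharing prefix 'A4': factor to S → A4 S' with S' → + | ε.
A4 has alternatives sharing prefix '+ S': factor to A4 → + S A4' with A4' → id + | ε.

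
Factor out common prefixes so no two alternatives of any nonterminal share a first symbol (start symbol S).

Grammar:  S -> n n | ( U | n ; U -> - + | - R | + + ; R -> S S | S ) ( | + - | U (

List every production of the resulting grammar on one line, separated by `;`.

S -> ( U | n S'; U -> + + | - U'; R -> + - | U ( | S R'; S' -> n | eps; U' -> + | R; R' -> S | ) (

S has alternatives sharing prefix 'n': factor to S → n S' with S' → n | ε.
U has alternatives sharing prefix '-': factor to U → - U' with U' → + | R.
R has alternatives sharing prefix 'S': factor to R → S R' with R' → S | ) (.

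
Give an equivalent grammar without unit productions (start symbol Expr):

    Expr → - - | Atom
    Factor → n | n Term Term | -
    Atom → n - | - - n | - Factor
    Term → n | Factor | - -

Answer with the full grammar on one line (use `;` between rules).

Unit pairs: Expr ⇒* {Atom}; Term ⇒* {Factor}.
Replace each nonterminal's rules with the union of the non-unit rules of every nonterminal it unit-derives.

Expr → n - | - - n | - Factor | - -; Factor → n | n Term Term | -; Atom → n - | - - n | - Factor; Term → n | - - | n Term Term | -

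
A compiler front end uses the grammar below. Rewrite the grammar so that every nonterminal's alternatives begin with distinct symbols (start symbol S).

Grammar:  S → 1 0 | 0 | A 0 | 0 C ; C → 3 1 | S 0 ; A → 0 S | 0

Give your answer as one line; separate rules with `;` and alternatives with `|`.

S has alternatives sharing prefix '0': factor to S → 0 S' with S' → ε | C.
A has alternatives sharing prefix '0': factor to A → 0 A' with A' → S | ε.

S → 1 0 | A 0 | 0 S'; C → 3 1 | S 0; A → 0 A'; S' → epsilon | C; A' → S | epsilon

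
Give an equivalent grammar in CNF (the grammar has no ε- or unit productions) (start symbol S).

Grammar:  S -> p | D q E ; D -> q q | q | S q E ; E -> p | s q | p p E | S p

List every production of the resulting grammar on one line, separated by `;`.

S -> p | D Y1; D -> X1 X1 | q | S Y2; E -> p | X2 X1 | X3 Y3 | S X3; X1 -> q; X2 -> s; X3 -> p; Y1 -> X1 E; Y2 -> X1 E; Y3 -> X3 E

Introduce a nonterminal for each terminal appearing in a rule of length ≥ 2: X1 → q, X2 → s, X3 → p.
Binarize each right-hand side of length ≥ 3 by chaining fresh nonterminals (Y1, Y2, …): affected rules were S → D X1 E; D → S X1 E; E → X3 X3 E.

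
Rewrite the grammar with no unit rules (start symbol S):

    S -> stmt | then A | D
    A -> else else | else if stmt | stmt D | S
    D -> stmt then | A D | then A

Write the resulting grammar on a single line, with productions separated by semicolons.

S -> stmt then | A D | then A | stmt; A -> stmt then | A D | then A | stmt | else else | else if stmt | stmt D; D -> stmt then | A D | then A

Unit pairs: A ⇒* {D, S}; S ⇒* {D}.
Replace each nonterminal's rules with the union of the non-unit rules of every nonterminal it unit-derives.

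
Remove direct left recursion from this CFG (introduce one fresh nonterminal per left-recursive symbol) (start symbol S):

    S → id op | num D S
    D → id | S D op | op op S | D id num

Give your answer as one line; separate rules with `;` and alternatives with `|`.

D is directly left-recursive.
For D: α = {id num}, β = {id, S D op, op op S}. Rewrite as D → β D' and D' → α D' | ε.

S → id op | num D S; D → id D' | S D op D' | op op S D'; D' → id num D' | ε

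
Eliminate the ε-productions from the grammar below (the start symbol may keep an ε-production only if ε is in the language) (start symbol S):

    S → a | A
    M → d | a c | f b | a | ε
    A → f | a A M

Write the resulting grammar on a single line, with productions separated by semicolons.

S → a | A; M → d | a c | f b | a; A → f | a A M | a A

Nullable nonterminals: {M}.
ε ∉ L(G), so no ε-production is kept.
Add the nullable-subset variants: A → a A M gives a A M | a A.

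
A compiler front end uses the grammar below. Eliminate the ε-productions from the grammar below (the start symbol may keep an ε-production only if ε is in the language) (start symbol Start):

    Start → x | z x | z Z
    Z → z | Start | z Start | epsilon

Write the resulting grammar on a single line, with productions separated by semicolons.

Nullable set = {Z}.
ε ∉ L(G), so no ε-production is kept.
For each production, add variants omitting each subset of nullable occurrences: Start → z Z gives z Z | z.

Start → x | z x | z Z | z; Z → z | Start | z Start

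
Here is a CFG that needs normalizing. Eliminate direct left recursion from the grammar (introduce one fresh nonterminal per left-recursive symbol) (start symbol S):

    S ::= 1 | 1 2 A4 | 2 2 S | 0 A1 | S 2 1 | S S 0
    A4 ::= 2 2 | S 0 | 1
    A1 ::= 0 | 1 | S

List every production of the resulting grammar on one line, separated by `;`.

S ::= 1 S' | 1 2 A4 S' | 2 2 S S' | 0 A1 S'; A4 ::= 2 2 | S 0 | 1; A1 ::= 0 | 1 | S; S' ::= 2 1 S' | S 0 S' | ε

Left recursion appears on S.
For S: α = {2 1, S 0}, β = {1, 1 2 A4, 2 2 S, 0 A1}. Rewrite as S → β S' and S' → α S' | ε.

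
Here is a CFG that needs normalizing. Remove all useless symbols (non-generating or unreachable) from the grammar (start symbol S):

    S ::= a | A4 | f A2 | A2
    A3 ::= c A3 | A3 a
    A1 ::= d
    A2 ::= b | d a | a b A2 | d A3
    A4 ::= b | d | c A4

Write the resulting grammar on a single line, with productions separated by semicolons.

Generating nonterminals: {A1, A2, A4, S}.
Reachable from S after that: {A2, A4, S}.
Removed useless symbols: {A1, A3} and every production mentioning them.

S ::= a | A4 | f A2 | A2; A2 ::= b | d a | a b A2; A4 ::= b | d | c A4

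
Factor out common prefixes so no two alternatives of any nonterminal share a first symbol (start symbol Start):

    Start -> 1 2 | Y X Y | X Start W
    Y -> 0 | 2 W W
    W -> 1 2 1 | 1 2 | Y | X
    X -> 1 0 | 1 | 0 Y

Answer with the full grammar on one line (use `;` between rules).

W has alternatives sharing prefix '1 2': factor to W → 1 2 W1 with W1 → 1 | ε.
X has alternatives sharing prefix '1': factor to X → 1 X1 with X1 → 0 | ε.

Start -> 1 2 | Y X Y | X Start W; Y -> 0 | 2 W W; W -> Y | X | 1 2 W1; X -> 0 Y | 1 X1; W1 -> 1 | eps; X1 -> 0 | eps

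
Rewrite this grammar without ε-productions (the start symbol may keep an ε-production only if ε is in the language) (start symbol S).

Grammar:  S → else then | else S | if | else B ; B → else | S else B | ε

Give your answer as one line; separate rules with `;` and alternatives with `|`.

The nullable symbols are {B}.
ε ∉ L(G), so no ε-production is kept.
For each production, add variants omitting each subset of nullable occurrences: S → else B gives else B | else. B → S else B gives S else B | S else.

S → else then | else S | if | else B | else; B → else | S else B | S else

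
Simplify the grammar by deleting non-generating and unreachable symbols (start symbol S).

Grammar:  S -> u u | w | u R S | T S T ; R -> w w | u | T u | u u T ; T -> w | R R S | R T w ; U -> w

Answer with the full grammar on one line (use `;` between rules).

S -> u u | w | u R S | T S T; R -> w w | u | T u | u u T; T -> w | R R S | R T w

Generating nonterminals: {R, S, T, U}.
Reachable from S after that: {R, S, T}.
Removed useless symbols: {U} and every production mentioning them.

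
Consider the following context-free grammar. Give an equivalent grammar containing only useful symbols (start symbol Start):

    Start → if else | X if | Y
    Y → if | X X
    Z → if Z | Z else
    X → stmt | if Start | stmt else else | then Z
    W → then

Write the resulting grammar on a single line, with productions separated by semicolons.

Generating nonterminals: {Start, W, X, Y}.
Reachable from Start after that: {Start, X, Y}.
Removed useless symbols: {W, Z} and every production mentioning them.

Start → if else | X if | Y; Y → if | X X; X → stmt | if Start | stmt else else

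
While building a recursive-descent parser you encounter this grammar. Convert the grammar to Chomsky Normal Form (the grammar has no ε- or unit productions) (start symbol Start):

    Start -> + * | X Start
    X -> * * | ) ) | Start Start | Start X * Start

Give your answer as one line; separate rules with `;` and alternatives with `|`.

Start -> X1 X2 | X Start; X -> X2 X2 | X3 X3 | Start Start | Start Y1; X1 -> +; X2 -> *; X3 -> ); Y1 -> X Y2; Y2 -> X2 Start

Introduce a nonterminal for each terminal appearing in a rule of length ≥ 2: X1 → +, X2 → *, X3 → ).
Binarize each right-hand side of length ≥ 3 by chaining fresh nonterminals (Y1, Y2, …): affected rules were X → Start X X2 Start.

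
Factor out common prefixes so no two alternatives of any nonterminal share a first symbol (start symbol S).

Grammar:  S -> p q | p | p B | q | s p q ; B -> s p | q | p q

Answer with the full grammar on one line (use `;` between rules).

S has alternatives sharing prefix 'p': factor to S → p S' with S' → q | ε | B.

S -> q | s p q | p S'; B -> s p | q | p q; S' -> q | eps | B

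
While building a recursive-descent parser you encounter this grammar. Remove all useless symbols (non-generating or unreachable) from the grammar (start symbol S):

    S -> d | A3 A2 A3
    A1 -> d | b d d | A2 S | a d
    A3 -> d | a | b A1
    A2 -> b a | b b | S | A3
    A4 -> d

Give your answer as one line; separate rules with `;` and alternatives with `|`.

S -> d | A3 A2 A3; A1 -> d | b d d | A2 S | a d; A3 -> d | a | b A1; A2 -> b a | b b | S | A3

Generating nonterminals: {A1, A2, A3, A4, S}.
Reachable from S after that: {A1, A2, A3, S}.
Removed useless symbols: {A4} and every production mentioning them.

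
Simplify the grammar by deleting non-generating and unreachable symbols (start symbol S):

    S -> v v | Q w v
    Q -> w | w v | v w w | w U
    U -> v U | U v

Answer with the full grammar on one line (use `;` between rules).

Generating nonterminals: {Q, S}.
Reachable from S after that: {Q, S}.
Removed useless symbols: {U} and every production mentioning them.

S -> v v | Q w v; Q -> w | w v | v w w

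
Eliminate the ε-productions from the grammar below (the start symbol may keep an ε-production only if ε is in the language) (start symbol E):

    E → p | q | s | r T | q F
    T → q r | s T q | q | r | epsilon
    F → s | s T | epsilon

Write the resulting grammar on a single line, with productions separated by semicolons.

Nullable nonterminals: {F, T}.
ε ∉ L(G), so no ε-production is kept.
Expand every rule over subsets of its nullable positions: E → r T gives r T | r. T → s T q gives s T q | s q.

E → p | q | s | r T | r | q F; T → q r | s T q | s q | q | r; F → s | s T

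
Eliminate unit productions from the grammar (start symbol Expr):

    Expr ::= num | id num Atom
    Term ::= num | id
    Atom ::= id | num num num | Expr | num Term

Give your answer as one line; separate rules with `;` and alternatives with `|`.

Unit pairs: Atom ⇒* {Expr}.
For each unit pair (A, B), copy every non-unit production of B to A, then drop all unit productions.

Expr ::= num | id num Atom; Term ::= num | id; Atom ::= id | num num num | num Term | num | id num Atom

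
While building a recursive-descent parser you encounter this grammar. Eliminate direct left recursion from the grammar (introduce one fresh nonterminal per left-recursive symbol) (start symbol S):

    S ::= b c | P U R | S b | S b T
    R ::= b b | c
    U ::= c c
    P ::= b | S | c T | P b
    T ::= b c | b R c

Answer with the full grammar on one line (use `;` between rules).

S ::= b c S' | P U R S'; R ::= b b | c; U ::= c c; P ::= b P' | S P' | c T P'; T ::= b c | b R c; S' ::= b S' | b T S' | ε; P' ::= b P' | ε

Left recursion appears on S, P.
For S: α = {b, b T}, β = {b c, P U R}. Rewrite as S → β S' and S' → α S' | ε.
For P: α = {b}, β = {b, S, c T}. Rewrite as P → β P' and P' → α P' | ε.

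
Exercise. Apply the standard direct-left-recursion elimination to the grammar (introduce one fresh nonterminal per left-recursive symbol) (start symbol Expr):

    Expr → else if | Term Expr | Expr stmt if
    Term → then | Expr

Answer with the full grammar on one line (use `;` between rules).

Expr → else if Expr1 | Term Expr Expr1; Term → then | Expr; Expr1 → stmt if Expr1 | ε

Directly left-recursive nonterminal: Expr.
For Expr: α = {stmt if}, β = {else if, Term Expr}. Rewrite as Expr → β Expr1 and Expr1 → α Expr1 | ε.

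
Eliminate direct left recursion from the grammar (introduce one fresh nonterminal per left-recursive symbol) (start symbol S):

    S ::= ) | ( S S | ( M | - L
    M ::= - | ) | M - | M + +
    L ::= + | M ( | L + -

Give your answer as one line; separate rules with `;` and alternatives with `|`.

Left recursion appears on M, L.
For M: α = {-, + +}, β = {-, )}. Rewrite as M → β M' and M' → α M' | ε.
For L: α = {+ -}, β = {+, M (}. Rewrite as L → β L' and L' → α L' | ε.

S ::= ) | ( S S | ( M | - L; M ::= - M' | ) M'; L ::= + L' | M ( L'; M' ::= - M' | + + M' | ε; L' ::= + - L' | ε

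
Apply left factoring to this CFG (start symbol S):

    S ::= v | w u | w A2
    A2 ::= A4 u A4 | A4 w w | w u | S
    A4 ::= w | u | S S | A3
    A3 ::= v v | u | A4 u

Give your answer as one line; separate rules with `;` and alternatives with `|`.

S ::= v | w S'; A2 ::= w u | S | A4 A2'; A4 ::= w | u | S S | A3; A3 ::= v v | u | A4 u; S' ::= u | A2; A2' ::= u A4 | w w

S has alternatives sharing prefix 'w': factor to S → w S' with S' → u | A2.
A2 has alternatives sharing prefix 'A4': factor to A2 → A4 A2' with A2' → u A4 | w w.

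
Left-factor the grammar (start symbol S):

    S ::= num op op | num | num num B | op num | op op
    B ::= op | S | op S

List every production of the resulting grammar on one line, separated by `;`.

S has alternatives sharing prefix 'num': factor to S → num S' with S' → op op | ε | num B.
S has alternatives sharing prefix 'op': factor to S → op S'' with S'' → num | op.
B has alternatives sharing prefix 'op': factor to B → op B' with B' → ε | S.

S ::= num S' | op S''; B ::= S | op B'; S' ::= op op | ε | num B; S'' ::= num | op; B' ::= ε | S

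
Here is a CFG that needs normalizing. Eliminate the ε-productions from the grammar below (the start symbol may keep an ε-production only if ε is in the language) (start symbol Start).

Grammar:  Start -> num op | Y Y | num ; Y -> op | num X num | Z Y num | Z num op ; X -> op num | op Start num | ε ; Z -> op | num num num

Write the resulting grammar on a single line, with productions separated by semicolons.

Start -> num op | Y Y | num; Y -> op | num X num | num num | Z Y num | Z num op; X -> op num | op Start num; Z -> op | num num num

Nullable set = {X}.
ε ∉ L(G), so no ε-production is kept.
Expand every rule over subsets of its nullable positions: Y → num X num gives num X num | num num.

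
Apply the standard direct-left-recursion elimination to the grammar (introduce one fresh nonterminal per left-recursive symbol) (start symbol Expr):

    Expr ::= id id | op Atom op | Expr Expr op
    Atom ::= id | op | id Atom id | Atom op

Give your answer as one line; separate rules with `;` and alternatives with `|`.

Expr ::= id id Expr1 | op Atom op Expr1; Atom ::= id Atom1 | op Atom1 | id Atom id Atom1; Expr1 ::= Expr op Expr1 | ε; Atom1 ::= op Atom1 | ε

Expr, Atom are directly left-recursive.
For Expr: α = {Expr op}, β = {id id, op Atom op}. Rewrite as Expr → β Expr1 and Expr1 → α Expr1 | ε.
For Atom: α = {op}, β = {id, op, id Atom id}. Rewrite as Atom → β Atom1 and Atom1 → α Atom1 | ε.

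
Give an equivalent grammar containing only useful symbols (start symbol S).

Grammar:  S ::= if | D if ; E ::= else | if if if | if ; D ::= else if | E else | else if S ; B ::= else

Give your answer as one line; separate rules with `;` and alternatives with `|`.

Generating nonterminals: {B, D, E, S}.
Reachable from S after that: {D, E, S}.
Removed useless symbols: {B} and every production mentioning them.

S ::= if | D if; E ::= else | if if if | if; D ::= else if | E else | else if S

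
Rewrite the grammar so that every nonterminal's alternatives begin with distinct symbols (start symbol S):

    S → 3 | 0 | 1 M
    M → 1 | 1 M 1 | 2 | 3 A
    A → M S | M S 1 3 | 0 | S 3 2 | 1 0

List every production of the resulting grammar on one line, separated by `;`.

S → 3 | 0 | 1 M; M → 2 | 3 A | 1 M'; A → 0 | S 3 2 | 1 0 | M S A'; M' → epsilon | M 1; A' → epsilon | 1 3

M has alternatives sharing prefix '1': factor to M → 1 M' with M' → ε | M 1.
A has alternatives sharing prefix 'M S': factor to A → M S A' with A' → ε | 1 3.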